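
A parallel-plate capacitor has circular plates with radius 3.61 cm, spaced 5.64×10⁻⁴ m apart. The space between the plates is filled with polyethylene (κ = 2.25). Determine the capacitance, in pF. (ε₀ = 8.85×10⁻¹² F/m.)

A = π(3.61 cm)² = 4.09×10⁻³ m².
C = κε₀A/d = 2.25 × 8.85×10⁻¹² × 4.09×10⁻³ / 5.64×10⁻⁴ = 1.45×10⁻¹⁰ F.

145 pF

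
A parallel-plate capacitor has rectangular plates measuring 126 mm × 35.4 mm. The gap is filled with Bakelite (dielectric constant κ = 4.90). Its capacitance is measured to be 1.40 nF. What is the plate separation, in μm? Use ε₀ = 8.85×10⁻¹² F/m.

A = 126 × 35.4 mm² = 4.46×10⁻³ m².
d = κε₀A/C = 4.90 × 8.85×10⁻¹² × 4.46×10⁻³ / 1.40×10⁻⁹ = 1.38×10⁻⁴ m.

d ≈ 138 μm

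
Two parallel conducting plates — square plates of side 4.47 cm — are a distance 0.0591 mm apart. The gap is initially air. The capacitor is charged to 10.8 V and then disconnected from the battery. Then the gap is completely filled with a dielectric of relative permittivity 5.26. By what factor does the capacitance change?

C₂/C₁ ≈ 5.26

C = κε₀A/d scales with κ, so C₂/C₁ = κ = 5.26.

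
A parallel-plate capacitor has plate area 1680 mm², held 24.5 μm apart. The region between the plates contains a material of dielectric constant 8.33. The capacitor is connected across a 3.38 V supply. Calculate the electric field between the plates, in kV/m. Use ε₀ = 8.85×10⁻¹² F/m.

E = V/d = 3.38 / 2.45×10⁻⁵ = 1.38×10⁵ V/m.

138 kV/m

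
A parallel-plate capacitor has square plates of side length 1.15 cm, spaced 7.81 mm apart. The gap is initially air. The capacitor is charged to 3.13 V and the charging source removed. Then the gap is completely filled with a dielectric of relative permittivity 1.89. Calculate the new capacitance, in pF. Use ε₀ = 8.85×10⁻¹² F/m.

A = (1.15 cm)² = 1.32×10⁻⁴ m².
Initially C₁ = ε₀A/d = 8.85×10⁻¹² × 1.32×10⁻⁴ / 7.81×10⁻³ = 1.50×10⁻¹³ F.
C = κε₀A/d scales with κ, so C₂/C₁ = κ = 1.89.
C₂ = 1.89 × 1.50×10⁻¹³ = 2.83×10⁻¹³ F.

0.283 pF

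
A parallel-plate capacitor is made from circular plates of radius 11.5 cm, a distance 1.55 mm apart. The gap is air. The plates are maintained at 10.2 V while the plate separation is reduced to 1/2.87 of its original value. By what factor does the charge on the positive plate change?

Battery connected ⇒ V is held fixed.
C₂ = 2.87 C₁ and Q = CV, so Q₂/Q₁ = C₂/C₁ = 2.87.

2.87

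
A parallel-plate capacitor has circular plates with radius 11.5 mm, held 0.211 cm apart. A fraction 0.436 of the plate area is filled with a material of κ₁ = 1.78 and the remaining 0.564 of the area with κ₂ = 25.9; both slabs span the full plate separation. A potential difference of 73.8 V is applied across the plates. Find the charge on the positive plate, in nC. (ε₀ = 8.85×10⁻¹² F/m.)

A = π(11.5 mm)² = 4.15×10⁻⁴ m².
Side-by-side slabs ⇒ two capacitors in parallel, each spanning the full gap.
C₁ = κ₁ε₀A₁/d = 1.78 × 8.85×10⁻¹² × 1.81×10⁻⁴ / 2.11×10⁻³ = 1.35×10⁻¹² F.
C₂ = κ₂ε₀A₂/d = 25.9 × 8.85×10⁻¹² × 2.34×10⁻⁴ / 2.11×10⁻³ = 2.55×10⁻¹¹ F.
C = C₁ + C₂ = 2.68×10⁻¹¹ F.
Q = CV = 2.68×10⁻¹¹ × 73.8 = 1.98×10⁻⁹ C.

1.98 nC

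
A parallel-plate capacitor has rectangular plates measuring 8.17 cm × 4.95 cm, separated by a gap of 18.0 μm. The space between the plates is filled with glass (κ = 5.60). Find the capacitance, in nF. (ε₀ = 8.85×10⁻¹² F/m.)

C ≈ 11.1 nF

A = 8.17 × 4.95 cm² = 4.04×10⁻³ m².
C = κε₀A/d = 5.60 × 8.85×10⁻¹² × 4.04×10⁻³ / 1.80×10⁻⁵ = 1.11×10⁻⁸ F.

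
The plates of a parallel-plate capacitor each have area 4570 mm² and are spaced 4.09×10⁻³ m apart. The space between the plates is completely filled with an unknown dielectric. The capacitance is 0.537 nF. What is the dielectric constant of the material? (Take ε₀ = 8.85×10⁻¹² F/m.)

κ ≈ 54.3

A = 4570 mm² = 4.57×10⁻³ m².
κ = Cd/(ε₀A) = 5.37×10⁻¹⁰ × 4.09×10⁻³ / (8.85×10⁻¹² × 4.57×10⁻³) = 54.3.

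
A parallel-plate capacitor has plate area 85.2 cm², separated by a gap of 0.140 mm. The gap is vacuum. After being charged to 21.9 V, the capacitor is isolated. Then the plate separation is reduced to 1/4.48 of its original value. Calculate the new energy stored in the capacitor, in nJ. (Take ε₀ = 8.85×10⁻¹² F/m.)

A = 85.2 cm² = 8.52×10⁻³ m².
Initially C₁ = ε₀A/d = 8.85×10⁻¹² × 8.52×10⁻³ / 1.40×10⁻⁴ = 5.39×10⁻¹⁰ F.
U₁ = 1.29×10⁻⁷ J.
Isolated ⇒ Q is held fixed. C₂ = 4.48 C₁ and U = Q²/(2C), so U₂/U₁ = C₁/C₂ = 0.223.
U₂ = 0.223 × 1.29×10⁻⁷ = 2.88×10⁻⁸ J.

28.8 nJ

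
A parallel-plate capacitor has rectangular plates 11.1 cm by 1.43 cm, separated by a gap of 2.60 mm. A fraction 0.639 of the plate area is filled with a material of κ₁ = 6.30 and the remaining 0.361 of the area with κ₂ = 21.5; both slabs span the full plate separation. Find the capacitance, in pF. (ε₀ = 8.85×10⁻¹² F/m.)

A = 11.1 × 1.43 cm² = 1.59×10⁻³ m².
Side-by-side slabs ⇒ two capacitors in parallel, each spanning the full gap.
C₁ = κ₁ε₀A₁/d = 6.30 × 8.85×10⁻¹² × 1.01×10⁻³ / 2.60×10⁻³ = 2.18×10⁻¹¹ F.
C₂ = κ₂ε₀A₂/d = 21.5 × 8.85×10⁻¹² × 5.73×10⁻⁴ / 2.60×10⁻³ = 4.19×10⁻¹¹ F.
C = C₁ + C₂ = 6.37×10⁻¹¹ F.

C ≈ 63.7 pF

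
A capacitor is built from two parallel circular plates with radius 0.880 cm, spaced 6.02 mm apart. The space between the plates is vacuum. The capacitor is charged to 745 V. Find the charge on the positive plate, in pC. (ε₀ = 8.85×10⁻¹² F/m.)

Q ≈ 266 pC

A = π(0.880 cm)² = 2.43×10⁻⁴ m².
C = ε₀A/d = 8.85×10⁻¹² × 2.43×10⁻⁴ / 6.02×10⁻³ = 3.58×10⁻¹³ F.
Q = CV = 3.58×10⁻¹³ × 745 = 2.66×10⁻¹⁰ C.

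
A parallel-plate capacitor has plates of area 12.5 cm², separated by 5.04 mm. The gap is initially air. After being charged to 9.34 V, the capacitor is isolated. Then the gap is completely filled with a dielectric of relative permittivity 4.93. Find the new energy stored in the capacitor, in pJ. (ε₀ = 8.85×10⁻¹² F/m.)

U ≈ 19.4 pJ

A = 12.5 cm² = 1.25×10⁻³ m².
Initially C₁ = ε₀A/d = 8.85×10⁻¹² × 1.25×10⁻³ / 5.04×10⁻³ = 2.19×10⁻¹² F.
U₁ = 9.57×10⁻¹¹ J.
Isolated ⇒ Q is held fixed. C₂ = 4.93 C₁ and U = Q²/(2C), so U₂/U₁ = C₁/C₂ = 0.203.
U₂ = 0.203 × 9.57×10⁻¹¹ = 1.94×10⁻¹¹ J.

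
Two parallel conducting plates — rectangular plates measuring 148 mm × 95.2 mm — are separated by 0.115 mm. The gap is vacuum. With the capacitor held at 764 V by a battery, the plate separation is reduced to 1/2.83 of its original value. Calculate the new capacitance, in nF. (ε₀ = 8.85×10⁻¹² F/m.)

A = 148 × 95.2 mm² = 1.41×10⁻² m².
Initially C₁ = ε₀A/d = 8.85×10⁻¹² × 1.41×10⁻² / 1.15×10⁻⁴ = 1.08×10⁻⁹ F.
C = ε₀A/d scales as 1/d, so C₂/C₁ = d₁/d₂ = 2.83.
C₂ = 2.83 × 1.08×10⁻⁹ = 3.07×10⁻⁹ F.

3.07 nF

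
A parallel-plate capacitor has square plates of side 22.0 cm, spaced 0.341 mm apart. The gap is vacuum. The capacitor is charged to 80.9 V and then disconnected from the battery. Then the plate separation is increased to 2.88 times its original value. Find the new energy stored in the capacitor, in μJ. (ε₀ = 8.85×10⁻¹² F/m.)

A = (22.0 cm)² = 4.84×10⁻² m².
Initially C₁ = ε₀A/d = 8.85×10⁻¹² × 4.84×10⁻² / 3.41×10⁻⁴ = 1.26×10⁻⁹ F.
U₁ = 4.11×10⁻⁶ J.
Isolated ⇒ Q is held fixed. C₂ = 0.347 C₁ and U = Q²/(2C), so U₂/U₁ = C₁/C₂ = 2.88.
U₂ = 2.88 × 4.11×10⁻⁶ = 1.18×10⁻⁵ J.

11.8 μJ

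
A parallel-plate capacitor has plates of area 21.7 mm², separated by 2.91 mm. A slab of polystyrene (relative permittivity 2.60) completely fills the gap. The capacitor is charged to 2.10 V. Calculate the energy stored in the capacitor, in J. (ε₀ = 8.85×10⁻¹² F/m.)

A = 21.7 mm² = 2.17×10⁻⁵ m².
C = κε₀A/d = 2.60 × 8.85×10⁻¹² × 2.17×10⁻⁵ / 2.91×10⁻³ = 1.72×10⁻¹³ F.
U = ½CV² = ½ × 1.72×10⁻¹³ × (2.10)² = 3.78×10⁻¹³ J.

U ≈ 3.78×10⁻¹³ J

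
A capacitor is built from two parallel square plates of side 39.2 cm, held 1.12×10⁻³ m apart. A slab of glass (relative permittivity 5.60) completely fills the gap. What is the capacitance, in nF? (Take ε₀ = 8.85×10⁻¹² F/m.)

A = (39.2 cm)² = 0.154 m².
C = κε₀A/d = 5.60 × 8.85×10⁻¹² × 0.154 / 1.12×10⁻³ = 6.80×10⁻⁹ F.

C ≈ 6.80 nF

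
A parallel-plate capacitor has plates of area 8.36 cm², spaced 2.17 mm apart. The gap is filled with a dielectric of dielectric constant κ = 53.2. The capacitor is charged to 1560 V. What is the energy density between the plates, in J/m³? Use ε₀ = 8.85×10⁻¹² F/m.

E = V/d = 1560 / 2.17×10⁻³ = 7.19×10⁵ V/m.
u = ½κε₀E² = ½ × 53.2 × 8.85×10⁻¹² × (7.19×10⁵)² = 1.22×10² J/m³.

122 J/m³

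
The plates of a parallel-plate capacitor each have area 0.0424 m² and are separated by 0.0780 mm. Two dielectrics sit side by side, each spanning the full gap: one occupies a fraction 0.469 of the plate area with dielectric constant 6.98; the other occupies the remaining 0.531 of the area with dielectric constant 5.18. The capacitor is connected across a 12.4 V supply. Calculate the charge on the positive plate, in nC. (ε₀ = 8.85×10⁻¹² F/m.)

Side-by-side slabs ⇒ two capacitors in parallel, each spanning the full gap.
C₁ = κ₁ε₀A₁/d = 6.98 × 8.85×10⁻¹² × 1.99×10⁻² / 7.80×10⁻⁵ = 1.57×10⁻⁸ F.
C₂ = κ₂ε₀A₂/d = 5.18 × 8.85×10⁻¹² × 2.25×10⁻² / 7.80×10⁻⁵ = 1.32×10⁻⁸ F.
C = C₁ + C₂ = 2.90×10⁻⁸ F.
Q = CV = 2.90×10⁻⁸ × 12.4 = 3.59×10⁻⁷ C.

359 nC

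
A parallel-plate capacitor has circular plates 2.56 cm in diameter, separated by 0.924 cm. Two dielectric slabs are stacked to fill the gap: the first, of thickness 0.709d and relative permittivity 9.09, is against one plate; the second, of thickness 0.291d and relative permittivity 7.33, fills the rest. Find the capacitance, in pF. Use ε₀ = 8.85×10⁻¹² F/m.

A = π(2.56/2 cm)² = 5.15×10⁻⁴ m².
Stacked slabs ⇒ two capacitors in series, each with the full plate area.
C₁ = κ₁ε₀A/d₁ = 9.09 × 8.85×10⁻¹² × 5.15×10⁻⁴ / 6.55×10⁻³ = 6.32×10⁻¹² F.
C₂ = κ₂ε₀A/d₂ = 7.33 × 8.85×10⁻¹² × 5.15×10⁻⁴ / 2.69×10⁻³ = 1.24×10⁻¹¹ F.
C = (1/C₁ + 1/C₂)⁻¹ = 4.19×10⁻¹² F.

4.19 pF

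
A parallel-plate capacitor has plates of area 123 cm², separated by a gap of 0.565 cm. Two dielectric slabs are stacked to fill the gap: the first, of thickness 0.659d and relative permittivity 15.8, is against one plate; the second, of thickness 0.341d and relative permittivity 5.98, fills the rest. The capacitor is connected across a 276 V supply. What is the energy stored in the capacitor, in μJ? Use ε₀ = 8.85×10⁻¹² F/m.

U ≈ 7.43 μJ

A = 123 cm² = 1.23×10⁻² m².
Stacked slabs ⇒ two capacitors in series, each with the full plate area.
C₁ = κ₁ε₀A/d₁ = 15.8 × 8.85×10⁻¹² × 1.23×10⁻² / 3.72×10⁻³ = 4.62×10⁻¹⁰ F.
C₂ = κ₂ε₀A/d₂ = 5.98 × 8.85×10⁻¹² × 1.23×10⁻² / 1.93×10⁻³ = 3.38×10⁻¹⁰ F.
C = (1/C₁ + 1/C₂)⁻¹ = 1.95×10⁻¹⁰ F.
U = ½CV² = ½ × 1.95×10⁻¹⁰ × (276)² = 7.43×10⁻⁶ J.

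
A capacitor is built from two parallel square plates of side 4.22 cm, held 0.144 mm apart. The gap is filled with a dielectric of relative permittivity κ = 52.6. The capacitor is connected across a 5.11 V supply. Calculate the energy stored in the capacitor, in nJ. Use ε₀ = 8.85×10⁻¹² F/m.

U ≈ 75.2 nJ

A = (4.22 cm)² = 1.78×10⁻³ m².
C = κε₀A/d = 52.6 × 8.85×10⁻¹² × 1.78×10⁻³ / 1.44×10⁻⁴ = 5.76×10⁻⁹ F.
U = ½CV² = ½ × 5.76×10⁻⁹ × (5.11)² = 7.52×10⁻⁸ J.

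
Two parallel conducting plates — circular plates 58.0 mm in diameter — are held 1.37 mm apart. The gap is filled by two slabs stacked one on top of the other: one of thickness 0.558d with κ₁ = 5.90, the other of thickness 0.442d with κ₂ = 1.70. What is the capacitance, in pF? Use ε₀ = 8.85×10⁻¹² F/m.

A = π(58.0/2 mm)² = 2.64×10⁻³ m².
Stacked slabs ⇒ two capacitors in series, each with the full plate area.
C₁ = κ₁ε₀A/d₁ = 5.90 × 8.85×10⁻¹² × 2.64×10⁻³ / 7.64×10⁻⁴ = 1.80×10⁻¹⁰ F.
C₂ = κ₂ε₀A/d₂ = 1.70 × 8.85×10⁻¹² × 2.64×10⁻³ / 6.06×10⁻⁴ = 6.56×10⁻¹¹ F.
C = (1/C₁ + 1/C₂)⁻¹ = 4.81×10⁻¹¹ F.

C ≈ 48.1 pF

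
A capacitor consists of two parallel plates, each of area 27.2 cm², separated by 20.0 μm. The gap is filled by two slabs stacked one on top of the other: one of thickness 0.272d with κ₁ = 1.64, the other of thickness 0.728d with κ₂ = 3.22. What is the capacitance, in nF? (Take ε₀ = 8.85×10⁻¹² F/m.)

3.07 nF

A = 27.2 cm² = 2.72×10⁻³ m².
Stacked slabs ⇒ two capacitors in series, each with the full plate area.
C₁ = κ₁ε₀A/d₁ = 1.64 × 8.85×10⁻¹² × 2.72×10⁻³ / 5.44×10⁻⁶ = 7.26×10⁻⁹ F.
C₂ = κ₂ε₀A/d₂ = 3.22 × 8.85×10⁻¹² × 2.72×10⁻³ / 1.46×10⁻⁵ = 5.32×10⁻⁹ F.
C = (1/C₁ + 1/C₂)⁻¹ = 3.07×10⁻⁹ F.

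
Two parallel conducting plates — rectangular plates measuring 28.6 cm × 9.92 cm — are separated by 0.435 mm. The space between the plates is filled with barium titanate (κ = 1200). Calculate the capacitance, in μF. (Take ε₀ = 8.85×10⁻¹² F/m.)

0.693 μF

A = 28.6 × 9.92 cm² = 2.84×10⁻² m².
C = κε₀A/d = 1200 × 8.85×10⁻¹² × 2.84×10⁻² / 4.35×10⁻⁴ = 6.93×10⁻⁷ F.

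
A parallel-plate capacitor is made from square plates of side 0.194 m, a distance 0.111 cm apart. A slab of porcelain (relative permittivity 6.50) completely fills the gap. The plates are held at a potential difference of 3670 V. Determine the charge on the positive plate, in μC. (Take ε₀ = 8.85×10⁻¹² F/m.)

Q ≈ 7.16 μC

A = (0.194 m)² = 3.76×10⁻² m².
C = κε₀A/d = 6.50 × 8.85×10⁻¹² × 3.76×10⁻² / 1.11×10⁻³ = 1.95×10⁻⁹ F.
Q = CV = 1.95×10⁻⁹ × 3670 = 7.16×10⁻⁶ C.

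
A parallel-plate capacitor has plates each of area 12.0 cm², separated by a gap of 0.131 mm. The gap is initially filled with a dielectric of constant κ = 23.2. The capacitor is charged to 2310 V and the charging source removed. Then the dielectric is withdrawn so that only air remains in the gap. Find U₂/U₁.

Isolated ⇒ Q is held fixed.
C₂ = 0.0431 C₁ and U = Q²/(2C), so U₂/U₁ = C₁/C₂ = 23.2.

23.2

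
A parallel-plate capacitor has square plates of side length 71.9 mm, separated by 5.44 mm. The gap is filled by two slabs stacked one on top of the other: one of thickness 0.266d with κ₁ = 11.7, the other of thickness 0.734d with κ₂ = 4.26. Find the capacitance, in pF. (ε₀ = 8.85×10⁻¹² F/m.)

A = (71.9 mm)² = 5.17×10⁻³ m².
Stacked slabs ⇒ two capacitors in series, each with the full plate area.
C₁ = κ₁ε₀A/d₁ = 11.7 × 8.85×10⁻¹² × 5.17×10⁻³ / 1.45×10⁻³ = 3.70×10⁻¹⁰ F.
C₂ = κ₂ε₀A/d₂ = 4.26 × 8.85×10⁻¹² × 5.17×10⁻³ / 3.99×10⁻³ = 4.88×10⁻¹¹ F.
C = (1/C₁ + 1/C₂)⁻¹ = 4.31×10⁻¹¹ F.

43.1 pF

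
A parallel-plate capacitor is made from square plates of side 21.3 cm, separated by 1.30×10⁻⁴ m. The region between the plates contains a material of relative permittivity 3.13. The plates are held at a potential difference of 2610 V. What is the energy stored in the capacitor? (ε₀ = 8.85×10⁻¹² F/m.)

32.9 mJ

A = (21.3 cm)² = 4.54×10⁻² m².
C = κε₀A/d = 3.13 × 8.85×10⁻¹² × 4.54×10⁻² / 1.30×10⁻⁴ = 9.67×10⁻⁹ F.
U = ½CV² = ½ × 9.67×10⁻⁹ × (2610)² = 3.29×10⁻² J.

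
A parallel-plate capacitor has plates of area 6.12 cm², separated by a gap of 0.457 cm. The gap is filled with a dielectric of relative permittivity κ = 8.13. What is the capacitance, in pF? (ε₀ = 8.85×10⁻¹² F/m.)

9.64 pF

A = 6.12 cm² = 6.12×10⁻⁴ m².
C = κε₀A/d = 8.13 × 8.85×10⁻¹² × 6.12×10⁻⁴ / 4.57×10⁻³ = 9.64×10⁻¹² F.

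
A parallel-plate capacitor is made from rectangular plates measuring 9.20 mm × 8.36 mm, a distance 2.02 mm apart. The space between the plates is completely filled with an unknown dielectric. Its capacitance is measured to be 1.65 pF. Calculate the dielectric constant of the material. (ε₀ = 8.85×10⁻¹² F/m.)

4.90

A = 9.20 × 8.36 mm² = 7.69×10⁻⁵ m².
κ = Cd/(ε₀A) = 1.65×10⁻¹² × 2.02×10⁻³ / (8.85×10⁻¹² × 7.69×10⁻⁵) = 4.90.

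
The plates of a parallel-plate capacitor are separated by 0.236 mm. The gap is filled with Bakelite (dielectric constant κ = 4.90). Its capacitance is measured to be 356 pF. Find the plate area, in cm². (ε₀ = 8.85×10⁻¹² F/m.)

A = Cd/(κε₀) = 3.56×10⁻¹⁰ × 2.36×10⁻⁴ / (4.90 × 8.85×10⁻¹²) = 1.94×10⁻³ m².

19.4 cm²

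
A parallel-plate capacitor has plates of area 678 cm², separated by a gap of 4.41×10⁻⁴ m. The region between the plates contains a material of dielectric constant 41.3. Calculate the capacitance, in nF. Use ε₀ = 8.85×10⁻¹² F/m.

56.2 nF

A = 678 cm² = 6.78×10⁻² m².
C = κε₀A/d = 41.3 × 8.85×10⁻¹² × 6.78×10⁻² / 4.41×10⁻⁴ = 5.62×10⁻⁸ F.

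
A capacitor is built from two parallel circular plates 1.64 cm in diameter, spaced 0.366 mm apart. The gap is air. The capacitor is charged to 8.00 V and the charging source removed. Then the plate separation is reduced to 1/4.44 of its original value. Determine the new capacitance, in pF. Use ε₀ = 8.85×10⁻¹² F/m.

22.7 pF

A = π(1.64/2 cm)² = 2.11×10⁻⁴ m².
Initially C₁ = ε₀A/d = 8.85×10⁻¹² × 2.11×10⁻⁴ / 3.66×10⁻⁴ = 5.11×10⁻¹² F.
C = ε₀A/d scales as 1/d, so C₂/C₁ = d₁/d₂ = 4.44.
C₂ = 4.44 × 5.11×10⁻¹² = 2.27×10⁻¹¹ F.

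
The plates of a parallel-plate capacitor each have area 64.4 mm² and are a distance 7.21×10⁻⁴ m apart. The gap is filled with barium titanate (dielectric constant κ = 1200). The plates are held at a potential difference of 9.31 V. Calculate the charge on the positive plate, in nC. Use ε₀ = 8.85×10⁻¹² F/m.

Q ≈ 8.83 nC

A = 64.4 mm² = 6.44×10⁻⁵ m².
C = κε₀A/d = 1200 × 8.85×10⁻¹² × 6.44×10⁻⁵ / 7.21×10⁻⁴ = 9.49×10⁻¹⁰ F.
Q = CV = 9.49×10⁻¹⁰ × 9.31 = 8.83×10⁻⁹ C.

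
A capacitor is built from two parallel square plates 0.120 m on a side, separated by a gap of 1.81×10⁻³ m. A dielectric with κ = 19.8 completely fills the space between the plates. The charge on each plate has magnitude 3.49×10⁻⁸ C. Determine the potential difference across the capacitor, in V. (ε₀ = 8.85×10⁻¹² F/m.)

25.0 V

A = (0.120 m)² = 1.44×10⁻² m².
C = κε₀A/d = 19.8 × 8.85×10⁻¹² × 1.44×10⁻² / 1.81×10⁻³ = 1.39×10⁻⁹ F.
V = Q/C = 3.49×10⁻⁸ / 1.39×10⁻⁹ = 25.0 V.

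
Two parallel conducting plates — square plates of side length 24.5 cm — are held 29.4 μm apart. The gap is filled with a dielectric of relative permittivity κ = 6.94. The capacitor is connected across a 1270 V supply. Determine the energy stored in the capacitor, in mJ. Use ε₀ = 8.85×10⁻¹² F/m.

A = (24.5 cm)² = 6.00×10⁻² m².
C = κε₀A/d = 6.94 × 8.85×10⁻¹² × 6.00×10⁻² / 2.94×10⁻⁵ = 1.25×10⁻⁷ F.
U = ½CV² = ½ × 1.25×10⁻⁷ × (1270)² = 0.101 J.

101 mJ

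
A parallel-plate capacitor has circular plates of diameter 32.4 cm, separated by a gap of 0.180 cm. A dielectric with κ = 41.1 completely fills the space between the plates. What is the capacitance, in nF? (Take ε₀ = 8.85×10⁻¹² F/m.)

A = π(32.4/2 cm)² = 8.24×10⁻² m².
C = κε₀A/d = 41.1 × 8.85×10⁻¹² × 8.24×10⁻² / 1.80×10⁻³ = 1.67×10⁻⁸ F.

C ≈ 16.7 nF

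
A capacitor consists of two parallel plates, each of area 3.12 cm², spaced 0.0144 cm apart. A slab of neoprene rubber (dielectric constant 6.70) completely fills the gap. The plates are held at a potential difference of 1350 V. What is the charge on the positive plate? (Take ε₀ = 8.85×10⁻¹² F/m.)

173 nC

A = 3.12 cm² = 3.12×10⁻⁴ m².
C = κε₀A/d = 6.70 × 8.85×10⁻¹² × 3.12×10⁻⁴ / 1.44×10⁻⁴ = 1.28×10⁻¹⁰ F.
Q = CV = 1.28×10⁻¹⁰ × 1350 = 1.73×10⁻⁷ C.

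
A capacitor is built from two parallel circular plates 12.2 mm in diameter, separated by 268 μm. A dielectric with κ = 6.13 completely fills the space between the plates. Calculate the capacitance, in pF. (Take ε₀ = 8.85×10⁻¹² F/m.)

A = π(12.2/2 mm)² = 1.17×10⁻⁴ m².
C = κε₀A/d = 6.13 × 8.85×10⁻¹² × 1.17×10⁻⁴ / 2.68×10⁻⁴ = 2.37×10⁻¹¹ F.

23.7 pF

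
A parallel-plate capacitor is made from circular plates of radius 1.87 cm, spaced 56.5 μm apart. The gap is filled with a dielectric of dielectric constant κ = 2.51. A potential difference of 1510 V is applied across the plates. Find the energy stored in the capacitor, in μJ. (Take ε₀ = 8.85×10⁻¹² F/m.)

U ≈ 492 μJ

A = π(1.87 cm)² = 1.10×10⁻³ m².
C = κε₀A/d = 2.51 × 8.85×10⁻¹² × 1.10×10⁻³ / 5.65×10⁻⁵ = 4.32×10⁻¹⁰ F.
U = ½CV² = ½ × 4.32×10⁻¹⁰ × (1510)² = 4.92×10⁻⁴ J.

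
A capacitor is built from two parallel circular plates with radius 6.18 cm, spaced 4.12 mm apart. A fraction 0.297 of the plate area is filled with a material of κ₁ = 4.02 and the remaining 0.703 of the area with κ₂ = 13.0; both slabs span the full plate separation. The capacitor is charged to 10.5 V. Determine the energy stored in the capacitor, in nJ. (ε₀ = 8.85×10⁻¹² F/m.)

U ≈ 14.7 nJ

A = π(6.18 cm)² = 1.20×10⁻² m².
Side-by-side slabs ⇒ two capacitors in parallel, each spanning the full gap.
C₁ = κ₁ε₀A₁/d = 4.02 × 8.85×10⁻¹² × 3.56×10⁻³ / 4.12×10⁻³ = 3.08×10⁻¹¹ F.
C₂ = κ₂ε₀A₂/d = 13.0 × 8.85×10⁻¹² × 8.43×10⁻³ / 4.12×10⁻³ = 2.36×10⁻¹⁰ F.
C = C₁ + C₂ = 2.66×10⁻¹⁰ F.
U = ½CV² = ½ × 2.66×10⁻¹⁰ × (10.5)² = 1.47×10⁻⁸ J.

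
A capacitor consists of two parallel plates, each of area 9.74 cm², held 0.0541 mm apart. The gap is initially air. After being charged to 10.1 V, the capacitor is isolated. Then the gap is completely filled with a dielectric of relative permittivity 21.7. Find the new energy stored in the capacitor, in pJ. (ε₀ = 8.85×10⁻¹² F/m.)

U ≈ 375 pJ

A = 9.74 cm² = 9.74×10⁻⁴ m².
Initially C₁ = ε₀A/d = 8.85×10⁻¹² × 9.74×10⁻⁴ / 5.41×10⁻⁵ = 1.59×10⁻¹⁰ F.
U₁ = 8.13×10⁻⁹ J.
Isolated ⇒ Q is held fixed. C₂ = 21.7 C₁ and U = Q²/(2C), so U₂/U₁ = C₁/C₂ = 0.0461.
U₂ = 0.0461 × 8.13×10⁻⁹ = 3.75×10⁻¹⁰ J.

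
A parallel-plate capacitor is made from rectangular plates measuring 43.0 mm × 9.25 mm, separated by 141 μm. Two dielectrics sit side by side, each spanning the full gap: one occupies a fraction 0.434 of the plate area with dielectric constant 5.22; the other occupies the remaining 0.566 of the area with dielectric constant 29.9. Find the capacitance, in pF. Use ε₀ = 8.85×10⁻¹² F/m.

479 pF

A = 43.0 × 9.25 mm² = 3.98×10⁻⁴ m².
Side-by-side slabs ⇒ two capacitors in parallel, each spanning the full gap.
C₁ = κ₁ε₀A₁/d = 5.22 × 8.85×10⁻¹² × 1.73×10⁻⁴ / 1.41×10⁻⁴ = 5.66×10⁻¹¹ F.
C₂ = κ₂ε₀A₂/d = 29.9 × 8.85×10⁻¹² × 2.25×10⁻⁴ / 1.41×10⁻⁴ = 4.22×10⁻¹⁰ F.
C = C₁ + C₂ = 4.79×10⁻¹⁰ F.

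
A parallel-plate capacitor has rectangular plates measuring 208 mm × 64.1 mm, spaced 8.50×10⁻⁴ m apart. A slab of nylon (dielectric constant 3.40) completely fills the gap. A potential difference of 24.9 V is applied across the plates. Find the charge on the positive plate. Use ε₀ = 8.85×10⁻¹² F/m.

Q ≈ 11.8 nC

A = 208 × 64.1 mm² = 1.33×10⁻² m².
C = κε₀A/d = 3.40 × 8.85×10⁻¹² × 1.33×10⁻² / 8.50×10⁻⁴ = 4.72×10⁻¹⁰ F.
Q = CV = 4.72×10⁻¹⁰ × 24.9 = 1.18×10⁻⁸ C.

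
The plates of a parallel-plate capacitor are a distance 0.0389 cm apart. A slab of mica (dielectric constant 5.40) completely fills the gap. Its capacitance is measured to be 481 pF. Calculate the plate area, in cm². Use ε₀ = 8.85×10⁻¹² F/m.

A = Cd/(κε₀) = 4.81×10⁻¹⁰ × 3.89×10⁻⁴ / (5.40 × 8.85×10⁻¹²) = 3.92×10⁻³ m².

39.2 cm²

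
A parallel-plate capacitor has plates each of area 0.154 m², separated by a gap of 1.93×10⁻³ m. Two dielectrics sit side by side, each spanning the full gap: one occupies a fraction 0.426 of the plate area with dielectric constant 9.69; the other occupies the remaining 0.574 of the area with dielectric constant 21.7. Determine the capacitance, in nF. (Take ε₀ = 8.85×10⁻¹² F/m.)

C ≈ 11.7 nF

Side-by-side slabs ⇒ two capacitors in parallel, each spanning the full gap.
C₁ = κ₁ε₀A₁/d = 9.69 × 8.85×10⁻¹² × 6.56×10⁻² / 1.93×10⁻³ = 2.92×10⁻⁹ F.
C₂ = κ₂ε₀A₂/d = 21.7 × 8.85×10⁻¹² × 8.84×10⁻² / 1.93×10⁻³ = 8.80×10⁻⁹ F.
C = C₁ + C₂ = 1.17×10⁻⁸ F.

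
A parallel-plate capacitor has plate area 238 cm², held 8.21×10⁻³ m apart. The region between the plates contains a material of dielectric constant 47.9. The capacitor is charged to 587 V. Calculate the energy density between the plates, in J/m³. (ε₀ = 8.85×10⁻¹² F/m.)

E = V/d = 587 / 8.21×10⁻³ = 7.15×10⁴ V/m.
u = ½κε₀E² = ½ × 47.9 × 8.85×10⁻¹² × (7.15×10⁴)² = 1.08 J/m³.

u ≈ 1.08 J/m³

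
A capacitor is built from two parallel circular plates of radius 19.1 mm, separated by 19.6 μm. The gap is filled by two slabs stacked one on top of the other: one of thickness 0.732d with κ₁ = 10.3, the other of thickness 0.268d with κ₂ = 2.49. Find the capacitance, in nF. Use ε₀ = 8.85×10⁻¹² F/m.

C ≈ 2.90 nF

A = π(19.1 mm)² = 1.15×10⁻³ m².
Stacked slabs ⇒ two capacitors in series, each with the full plate area.
C₁ = κ₁ε₀A/d₁ = 10.3 × 8.85×10⁻¹² × 1.15×10⁻³ / 1.43×10⁻⁵ = 7.28×10⁻⁹ F.
C₂ = κ₂ε₀A/d₂ = 2.49 × 8.85×10⁻¹² × 1.15×10⁻³ / 5.25×10⁻⁶ = 4.81×10⁻⁹ F.
C = (1/C₁ + 1/C₂)⁻¹ = 2.90×10⁻⁹ F.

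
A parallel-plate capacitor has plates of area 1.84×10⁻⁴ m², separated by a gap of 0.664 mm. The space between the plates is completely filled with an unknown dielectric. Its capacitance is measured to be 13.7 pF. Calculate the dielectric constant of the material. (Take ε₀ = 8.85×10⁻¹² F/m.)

κ = Cd/(ε₀A) = 1.37×10⁻¹¹ × 6.64×10⁻⁴ / (8.85×10⁻¹² × 1.84×10⁻⁴) = 5.59.

κ ≈ 5.59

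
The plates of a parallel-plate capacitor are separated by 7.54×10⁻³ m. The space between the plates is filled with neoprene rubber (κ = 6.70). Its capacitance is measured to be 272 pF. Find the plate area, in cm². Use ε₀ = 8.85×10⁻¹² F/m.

A = Cd/(κε₀) = 2.72×10⁻¹⁰ × 7.54×10⁻³ / (6.70 × 8.85×10⁻¹²) = 3.46×10⁻² m².

A ≈ 346 cm²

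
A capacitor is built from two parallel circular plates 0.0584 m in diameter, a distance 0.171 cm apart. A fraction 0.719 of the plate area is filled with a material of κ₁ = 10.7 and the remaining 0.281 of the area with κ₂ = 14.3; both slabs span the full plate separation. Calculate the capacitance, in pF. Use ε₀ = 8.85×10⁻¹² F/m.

C ≈ 162 pF

A = π(0.0584/2 m)² = 2.68×10⁻³ m².
Side-by-side slabs ⇒ two capacitors in parallel, each spanning the full gap.
C₁ = κ₁ε₀A₁/d = 10.7 × 8.85×10⁻¹² × 1.93×10⁻³ / 1.71×10⁻³ = 1.07×10⁻¹⁰ F.
C₂ = κ₂ε₀A₂/d = 14.3 × 8.85×10⁻¹² × 7.53×10⁻⁴ / 1.71×10⁻³ = 5.57×10⁻¹¹ F.
C = C₁ + C₂ = 1.62×10⁻¹⁰ F.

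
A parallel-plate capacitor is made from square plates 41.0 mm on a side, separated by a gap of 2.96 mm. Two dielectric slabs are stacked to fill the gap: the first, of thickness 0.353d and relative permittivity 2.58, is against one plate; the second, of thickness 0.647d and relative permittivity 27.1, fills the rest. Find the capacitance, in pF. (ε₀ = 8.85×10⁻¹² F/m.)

A = (41.0 mm)² = 1.68×10⁻³ m².
Stacked slabs ⇒ two capacitors in series, each with the full plate area.
C₁ = κ₁ε₀A/d₁ = 2.58 × 8.85×10⁻¹² × 1.68×10⁻³ / 1.04×10⁻³ = 3.67×10⁻¹¹ F.
C₂ = κ₂ε₀A/d₂ = 27.1 × 8.85×10⁻¹² × 1.68×10⁻³ / 1.92×10⁻³ = 2.11×10⁻¹⁰ F.
C = (1/C₁ + 1/C₂)⁻¹ = 3.13×10⁻¹¹ F.

C ≈ 31.3 pF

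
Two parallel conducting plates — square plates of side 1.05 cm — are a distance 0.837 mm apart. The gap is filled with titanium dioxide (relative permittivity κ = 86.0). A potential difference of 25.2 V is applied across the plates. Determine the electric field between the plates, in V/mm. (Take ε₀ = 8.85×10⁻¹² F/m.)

E = V/d = 25.2 / 8.37×10⁻⁴ = 3.01×10⁴ V/m.

30.1 V/mm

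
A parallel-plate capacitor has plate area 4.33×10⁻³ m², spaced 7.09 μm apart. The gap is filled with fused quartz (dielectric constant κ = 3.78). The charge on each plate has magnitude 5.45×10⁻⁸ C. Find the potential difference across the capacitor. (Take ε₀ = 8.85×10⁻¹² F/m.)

C = κε₀A/d = 3.78 × 8.85×10⁻¹² × 4.33×10⁻³ / 7.09×10⁻⁶ = 2.04×10⁻⁸ F.
V = Q/C = 5.45×10⁻⁸ / 2.04×10⁻⁸ = 2.67 V.

2.67 V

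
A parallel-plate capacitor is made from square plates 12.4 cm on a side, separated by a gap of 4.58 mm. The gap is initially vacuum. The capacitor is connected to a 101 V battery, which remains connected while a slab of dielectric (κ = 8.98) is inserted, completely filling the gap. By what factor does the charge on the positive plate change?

Q₂/Q₁ ≈ 8.98

Battery connected ⇒ V is held fixed.
C₂ = 8.98 C₁ and Q = CV, so Q₂/Q₁ = C₂/C₁ = 8.98.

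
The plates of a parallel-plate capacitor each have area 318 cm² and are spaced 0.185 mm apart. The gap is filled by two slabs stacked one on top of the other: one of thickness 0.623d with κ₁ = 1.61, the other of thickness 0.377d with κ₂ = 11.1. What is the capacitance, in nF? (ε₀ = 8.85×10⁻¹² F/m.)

C ≈ 3.61 nF

A = 318 cm² = 3.18×10⁻² m².
Stacked slabs ⇒ two capacitors in series, each with the full plate area.
C₁ = κ₁ε₀A/d₁ = 1.61 × 8.85×10⁻¹² × 3.18×10⁻² / 1.15×10⁻⁴ = 3.93×10⁻⁹ F.
C₂ = κ₂ε₀A/d₂ = 11.1 × 8.85×10⁻¹² × 3.18×10⁻² / 6.97×10⁻⁵ = 4.48×10⁻⁸ F.
C = (1/C₁ + 1/C₂)⁻¹ = 3.61×10⁻⁹ F.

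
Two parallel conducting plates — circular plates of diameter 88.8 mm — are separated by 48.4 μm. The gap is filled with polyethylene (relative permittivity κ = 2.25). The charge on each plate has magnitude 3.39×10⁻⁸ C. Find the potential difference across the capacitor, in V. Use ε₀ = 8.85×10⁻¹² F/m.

13.3 V

A = π(88.8/2 mm)² = 6.19×10⁻³ m².
C = κε₀A/d = 2.25 × 8.85×10⁻¹² × 6.19×10⁻³ / 4.84×10⁻⁵ = 2.55×10⁻⁹ F.
V = Q/C = 3.39×10⁻⁸ / 2.55×10⁻⁹ = 13.3 V.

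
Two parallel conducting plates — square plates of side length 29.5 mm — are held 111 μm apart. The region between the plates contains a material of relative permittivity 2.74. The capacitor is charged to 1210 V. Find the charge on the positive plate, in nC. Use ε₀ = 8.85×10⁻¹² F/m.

A = (29.5 mm)² = 8.70×10⁻⁴ m².
C = κε₀A/d = 2.74 × 8.85×10⁻¹² × 8.70×10⁻⁴ / 1.11×10⁻⁴ = 1.90×10⁻¹⁰ F.
Q = CV = 1.90×10⁻¹⁰ × 1210 = 2.30×10⁻⁷ C.

Q ≈ 230 nC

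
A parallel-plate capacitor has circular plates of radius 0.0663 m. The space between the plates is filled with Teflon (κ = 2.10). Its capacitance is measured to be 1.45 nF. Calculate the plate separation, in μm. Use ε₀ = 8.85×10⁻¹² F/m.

d ≈ 177 μm

A = π(0.0663 m)² = 1.38×10⁻² m².
d = κε₀A/C = 2.10 × 8.85×10⁻¹² × 1.38×10⁻² / 1.45×10⁻⁹ = 1.77×10⁻⁴ m.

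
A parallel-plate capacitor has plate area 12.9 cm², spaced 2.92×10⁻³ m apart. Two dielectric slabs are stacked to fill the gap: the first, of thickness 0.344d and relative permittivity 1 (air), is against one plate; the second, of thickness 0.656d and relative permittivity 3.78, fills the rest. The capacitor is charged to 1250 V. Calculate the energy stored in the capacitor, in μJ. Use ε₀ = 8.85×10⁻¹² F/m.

U ≈ 5.90 μJ

A = 12.9 cm² = 1.29×10⁻³ m².
Stacked slabs ⇒ two capacitors in series, each with the full plate area.
C₁ = κ₁ε₀A/d₁ = 1.00 × 8.85×10⁻¹² × 1.29×10⁻³ / 1.00×10⁻³ = 1.14×10⁻¹¹ F.
C₂ = κ₂ε₀A/d₂ = 3.78 × 8.85×10⁻¹² × 1.29×10⁻³ / 1.92×10⁻³ = 2.25×10⁻¹¹ F.
C = (1/C₁ + 1/C₂)⁻¹ = 7.55×10⁻¹² F.
U = ½CV² = ½ × 7.55×10⁻¹² × (1250)² = 5.90×10⁻⁶ J.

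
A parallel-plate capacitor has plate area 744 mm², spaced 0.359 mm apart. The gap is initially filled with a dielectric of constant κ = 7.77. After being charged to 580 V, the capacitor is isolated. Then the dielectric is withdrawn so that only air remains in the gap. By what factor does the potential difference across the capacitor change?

Isolated ⇒ Q is held fixed.
C₂ = 0.129 C₁ and V = Q/C, so V₂/V₁ = C₁/C₂ = 7.77.

7.77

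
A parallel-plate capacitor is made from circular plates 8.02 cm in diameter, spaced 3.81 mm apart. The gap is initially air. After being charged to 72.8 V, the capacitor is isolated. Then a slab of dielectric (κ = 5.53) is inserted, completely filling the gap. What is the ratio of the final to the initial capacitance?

C₂/C₁ ≈ 5.53

C = κε₀A/d scales with κ, so C₂/C₁ = κ = 5.53.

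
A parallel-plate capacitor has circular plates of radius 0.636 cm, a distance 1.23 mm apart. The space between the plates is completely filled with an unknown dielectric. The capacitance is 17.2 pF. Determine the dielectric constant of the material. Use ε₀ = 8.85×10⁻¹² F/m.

A = π(0.636 cm)² = 1.27×10⁻⁴ m².
κ = Cd/(ε₀A) = 1.72×10⁻¹¹ × 1.23×10⁻³ / (8.85×10⁻¹² × 1.27×10⁻⁴) = 18.8.

18.8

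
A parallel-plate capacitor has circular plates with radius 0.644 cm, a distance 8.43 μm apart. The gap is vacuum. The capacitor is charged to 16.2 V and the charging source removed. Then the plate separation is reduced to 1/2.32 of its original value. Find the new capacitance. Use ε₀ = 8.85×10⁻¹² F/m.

A = π(0.644 cm)² = 1.30×10⁻⁴ m².
Initially C₁ = ε₀A/d = 8.85×10⁻¹² × 1.30×10⁻⁴ / 8.43×10⁻⁶ = 1.37×10⁻¹⁰ F.
C = ε₀A/d scales as 1/d, so C₂/C₁ = d₁/d₂ = 2.32.
C₂ = 2.32 × 1.37×10⁻¹⁰ = 3.17×10⁻¹⁰ F.

317 pF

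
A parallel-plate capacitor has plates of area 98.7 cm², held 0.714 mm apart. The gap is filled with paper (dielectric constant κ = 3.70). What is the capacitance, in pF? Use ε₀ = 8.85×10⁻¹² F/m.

453 pF

A = 98.7 cm² = 9.87×10⁻³ m².
C = κε₀A/d = 3.70 × 8.85×10⁻¹² × 9.87×10⁻³ / 7.14×10⁻⁴ = 4.53×10⁻¹⁰ F.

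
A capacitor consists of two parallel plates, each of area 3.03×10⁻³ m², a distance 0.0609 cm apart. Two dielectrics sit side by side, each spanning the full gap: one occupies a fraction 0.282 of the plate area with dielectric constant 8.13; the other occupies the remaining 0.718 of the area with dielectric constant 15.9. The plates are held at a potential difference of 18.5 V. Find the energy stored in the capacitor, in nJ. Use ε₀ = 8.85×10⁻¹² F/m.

Side-by-side slabs ⇒ two capacitors in parallel, each spanning the full gap.
C₁ = κ₁ε₀A₁/d = 8.13 × 8.85×10⁻¹² × 8.54×10⁻⁴ / 6.09×10⁻⁴ = 1.01×10⁻¹⁰ F.
C₂ = κ₂ε₀A₂/d = 15.9 × 8.85×10⁻¹² × 2.18×10⁻³ / 6.09×10⁻⁴ = 5.03×10⁻¹⁰ F.
C = C₁ + C₂ = 6.04×10⁻¹⁰ F.
U = ½CV² = ½ × 6.04×10⁻¹⁰ × (18.5)² = 1.03×10⁻⁷ J.

U ≈ 103 nJ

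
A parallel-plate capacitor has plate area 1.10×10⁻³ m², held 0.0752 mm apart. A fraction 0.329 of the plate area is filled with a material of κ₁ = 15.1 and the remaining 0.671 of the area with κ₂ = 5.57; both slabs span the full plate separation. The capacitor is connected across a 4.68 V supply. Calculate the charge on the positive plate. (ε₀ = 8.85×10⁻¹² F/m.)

Side-by-side slabs ⇒ two capacitors in parallel, each spanning the full gap.
C₁ = κ₁ε₀A₁/d = 15.1 × 8.85×10⁻¹² × 3.62×10⁻⁴ / 7.52×10⁻⁵ = 6.43×10⁻¹⁰ F.
C₂ = κ₂ε₀A₂/d = 5.57 × 8.85×10⁻¹² × 7.38×10⁻⁴ / 7.52×10⁻⁵ = 4.84×10⁻¹⁰ F.
C = C₁ + C₂ = 1.13×10⁻⁹ F.
Q = CV = 1.13×10⁻⁹ × 4.68 = 5.27×10⁻⁹ C.

5.27 nC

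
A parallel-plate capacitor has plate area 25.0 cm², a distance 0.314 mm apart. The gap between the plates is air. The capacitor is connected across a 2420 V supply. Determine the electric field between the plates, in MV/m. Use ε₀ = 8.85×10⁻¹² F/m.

E = V/d = 2420 / 3.14×10⁻⁴ = 7.71×10⁶ V/m.

7.71 MV/m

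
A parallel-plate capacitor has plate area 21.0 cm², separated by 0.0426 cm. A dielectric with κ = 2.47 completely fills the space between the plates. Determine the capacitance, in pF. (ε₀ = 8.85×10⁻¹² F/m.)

A = 21.0 cm² = 2.10×10⁻³ m².
C = κε₀A/d = 2.47 × 8.85×10⁻¹² × 2.10×10⁻³ / 4.26×10⁻⁴ = 1.08×10⁻¹⁰ F.

108 pF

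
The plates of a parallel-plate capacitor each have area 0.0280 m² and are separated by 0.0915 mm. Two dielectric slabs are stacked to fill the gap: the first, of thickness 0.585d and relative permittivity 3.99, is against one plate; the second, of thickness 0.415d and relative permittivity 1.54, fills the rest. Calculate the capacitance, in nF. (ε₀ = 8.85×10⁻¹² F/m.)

6.51 nF

Stacked slabs ⇒ two capacitors in series, each with the full plate area.
C₁ = κ₁ε₀A/d₁ = 3.99 × 8.85×10⁻¹² × 2.80×10⁻² / 5.35×10⁻⁵ = 1.85×10⁻⁸ F.
C₂ = κ₂ε₀A/d₂ = 1.54 × 8.85×10⁻¹² × 2.80×10⁻² / 3.80×10⁻⁵ = 1.00×10⁻⁸ F.
C = (1/C₁ + 1/C₂)⁻¹ = 6.51×10⁻⁹ F.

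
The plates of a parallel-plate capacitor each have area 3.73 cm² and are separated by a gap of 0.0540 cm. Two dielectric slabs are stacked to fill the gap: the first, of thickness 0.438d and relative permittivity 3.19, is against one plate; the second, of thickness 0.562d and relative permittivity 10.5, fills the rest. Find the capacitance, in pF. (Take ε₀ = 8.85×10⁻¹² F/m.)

A = 3.73 cm² = 3.73×10⁻⁴ m².
Stacked slabs ⇒ two capacitors in series, each with the full plate area.
C₁ = κ₁ε₀A/d₁ = 3.19 × 8.85×10⁻¹² × 3.73×10⁻⁴ / 2.37×10⁻⁴ = 4.45×10⁻¹¹ F.
C₂ = κ₂ε₀A/d₂ = 10.5 × 8.85×10⁻¹² × 3.73×10⁻⁴ / 3.03×10⁻⁴ = 1.14×10⁻¹⁰ F.
C = (1/C₁ + 1/C₂)⁻¹ = 3.20×10⁻¹¹ F.

32.0 pF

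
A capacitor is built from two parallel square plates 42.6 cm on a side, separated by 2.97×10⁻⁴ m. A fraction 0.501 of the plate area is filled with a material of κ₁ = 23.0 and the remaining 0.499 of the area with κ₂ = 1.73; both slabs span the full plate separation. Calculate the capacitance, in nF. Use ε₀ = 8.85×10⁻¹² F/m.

A = (42.6 cm)² = 0.181 m².
Side-by-side slabs ⇒ two capacitors in parallel, each spanning the full gap.
C₁ = κ₁ε₀A₁/d = 23.0 × 8.85×10⁻¹² × 9.09×10⁻² / 2.97×10⁻⁴ = 6.23×10⁻⁸ F.
C₂ = κ₂ε₀A₂/d = 1.73 × 8.85×10⁻¹² × 9.06×10⁻² / 2.97×10⁻⁴ = 4.67×10⁻⁹ F.
C = C₁ + C₂ = 6.70×10⁻⁸ F.

C ≈ 67.0 nF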